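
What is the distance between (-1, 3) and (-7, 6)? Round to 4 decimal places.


d = sqrt((-7--1)^2 + (6-3)^2) = 6.7082

6.7082


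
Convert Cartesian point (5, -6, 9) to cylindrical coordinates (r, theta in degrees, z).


r = sqrt(5^2 + (-6)^2) = 7.8102
theta = atan2(-6, 5) = 309.8056 deg
z = 9

r = 7.8102, theta = 309.8056 deg, z = 9


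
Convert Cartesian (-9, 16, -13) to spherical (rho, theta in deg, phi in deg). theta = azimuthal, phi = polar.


rho = sqrt((-9)^2 + 16^2 + (-13)^2) = 22.4944
theta = atan2(16, -9) = 119.3578 deg
phi = acos(-13/22.4944) = 125.3044 deg

rho = 22.4944, theta = 119.3578 deg, phi = 125.3044 deg


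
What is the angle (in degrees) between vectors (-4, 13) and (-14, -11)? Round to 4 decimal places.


dot = -4*-14 + 13*-11 = -87
|u| = 13.6015, |v| = 17.8045
cos(angle) = -0.3593
angle = 111.0545 degrees

111.0545 degrees


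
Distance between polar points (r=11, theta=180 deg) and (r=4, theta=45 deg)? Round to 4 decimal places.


d = sqrt(r1^2 + r2^2 - 2*r1*r2*cos(t2-t1))
d = sqrt(11^2 + 4^2 - 2*11*4*cos(45-180)) = 14.1147

14.1147


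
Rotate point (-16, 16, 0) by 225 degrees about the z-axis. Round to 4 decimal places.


x' = -16*cos(225) - 16*sin(225) = 22.6274
y' = -16*sin(225) + 16*cos(225) = 0
z' = 0

(22.6274, 0, 0)


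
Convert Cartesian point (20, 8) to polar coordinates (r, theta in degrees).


r = sqrt(20^2 + 8^2) = 21.5407
theta = atan2(8, 20) = 21.8014 degrees

r = 21.5407, theta = 21.8014 degrees


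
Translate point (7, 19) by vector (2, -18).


Translation: (x+dx, y+dy) = (7+2, 19+-18) = (9, 1)

(9, 1)


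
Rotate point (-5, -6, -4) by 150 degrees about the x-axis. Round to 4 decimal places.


x' = -5
y' = -6*cos(150) - -4*sin(150) = 7.1962
z' = -6*sin(150) + -4*cos(150) = 0.4641

(-5, 7.1962, 0.4641)


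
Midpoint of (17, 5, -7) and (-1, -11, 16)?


Midpoint = ((17+-1)/2, (5+-11)/2, (-7+16)/2) = (8, -3, 4.5)

(8, -3, 4.5)


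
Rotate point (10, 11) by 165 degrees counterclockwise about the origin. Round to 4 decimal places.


x' = 10*cos(165) - 11*sin(165) = -12.5063
y' = 10*sin(165) + 11*cos(165) = -8.037

(-12.5063, -8.037)


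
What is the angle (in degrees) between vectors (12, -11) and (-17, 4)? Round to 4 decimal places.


dot = 12*-17 + -11*4 = -248
|u| = 16.2788, |v| = 17.4642
cos(angle) = -0.8723
angle = 150.7301 degrees

150.7301 degrees


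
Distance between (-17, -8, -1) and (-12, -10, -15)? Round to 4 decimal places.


d = sqrt((-12--17)^2 + (-10--8)^2 + (-15--1)^2) = 15

15


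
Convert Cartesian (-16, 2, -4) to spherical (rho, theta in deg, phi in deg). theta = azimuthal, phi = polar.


rho = sqrt((-16)^2 + 2^2 + (-4)^2) = 16.6132
theta = atan2(2, -16) = 172.875 deg
phi = acos(-4/16.6132) = 103.9321 deg

rho = 16.6132, theta = 172.875 deg, phi = 103.9321 deg


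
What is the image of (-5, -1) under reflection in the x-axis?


Reflection across x-axis: (x, y) -> (x, -y)
(-5, -1) -> (-5, 1)

(-5, 1)


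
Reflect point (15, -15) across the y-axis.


Reflection across y-axis: (x, y) -> (-x, y)
(15, -15) -> (-15, -15)

(-15, -15)


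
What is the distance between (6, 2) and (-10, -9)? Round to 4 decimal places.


d = sqrt((-10-6)^2 + (-9-2)^2) = 19.4165

19.4165


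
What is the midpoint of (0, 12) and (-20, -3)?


Midpoint = ((0+-20)/2, (12+-3)/2) = (-10, 4.5)

(-10, 4.5)


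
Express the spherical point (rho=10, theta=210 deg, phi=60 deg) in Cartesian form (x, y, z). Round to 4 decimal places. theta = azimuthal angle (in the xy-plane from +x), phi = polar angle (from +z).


x = 10 * sin(60) * cos(210) = -7.5
y = 10 * sin(60) * sin(210) = -4.3301
z = 10 * cos(60) = 5

(-7.5, -4.3301, 5)


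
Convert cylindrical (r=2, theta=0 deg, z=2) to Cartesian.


x = 2 * cos(0) = 2
y = 2 * sin(0) = 0
z = 2

(2, 0, 2)


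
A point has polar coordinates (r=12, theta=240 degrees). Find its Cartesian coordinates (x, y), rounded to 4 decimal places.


x = 12 * cos(240) = -6
y = 12 * sin(240) = -10.3923

(-6, -10.3923)


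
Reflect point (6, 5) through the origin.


Reflection through origin: (x, y) -> (-x, -y)
(6, 5) -> (-6, -5)

(-6, -5)


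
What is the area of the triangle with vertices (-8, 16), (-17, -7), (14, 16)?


Area = |x1(y2-y3) + x2(y3-y1) + x3(y1-y2)| / 2
= |-8*(-7-16) + -17*(16-16) + 14*(16--7)| / 2
= 253

253


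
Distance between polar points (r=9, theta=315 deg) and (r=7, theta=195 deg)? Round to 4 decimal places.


d = sqrt(r1^2 + r2^2 - 2*r1*r2*cos(t2-t1))
d = sqrt(9^2 + 7^2 - 2*9*7*cos(195-315)) = 13.8924

13.8924


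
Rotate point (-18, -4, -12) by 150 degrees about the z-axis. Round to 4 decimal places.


x' = -18*cos(150) - -4*sin(150) = 17.5885
y' = -18*sin(150) + -4*cos(150) = -5.5359
z' = -12

(17.5885, -5.5359, -12)


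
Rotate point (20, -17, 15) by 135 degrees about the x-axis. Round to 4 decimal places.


x' = 20
y' = -17*cos(135) - 15*sin(135) = 1.4142
z' = -17*sin(135) + 15*cos(135) = -22.6274

(20, 1.4142, -22.6274)


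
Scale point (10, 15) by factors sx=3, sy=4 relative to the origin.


Scaling: (x*sx, y*sy) = (10*3, 15*4) = (30, 60)

(30, 60)


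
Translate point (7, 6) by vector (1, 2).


Translation: (x+dx, y+dy) = (7+1, 6+2) = (8, 8)

(8, 8)


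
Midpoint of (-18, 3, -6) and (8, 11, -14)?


Midpoint = ((-18+8)/2, (3+11)/2, (-6+-14)/2) = (-5, 7, -10)

(-5, 7, -10)


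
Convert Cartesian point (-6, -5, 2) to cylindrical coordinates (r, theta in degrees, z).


r = sqrt((-6)^2 + (-5)^2) = 7.8102
theta = atan2(-5, -6) = 219.8056 deg
z = 2

r = 7.8102, theta = 219.8056 deg, z = 2


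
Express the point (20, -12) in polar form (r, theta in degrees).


r = sqrt(20^2 + (-12)^2) = 23.3238
theta = atan2(-12, 20) = 329.0362 degrees

r = 23.3238, theta = 329.0362 degrees


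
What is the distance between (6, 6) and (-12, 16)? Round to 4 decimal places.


d = sqrt((-12-6)^2 + (16-6)^2) = 20.5913

20.5913


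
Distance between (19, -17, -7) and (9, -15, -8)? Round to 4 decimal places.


d = sqrt((9-19)^2 + (-15--17)^2 + (-8--7)^2) = 10.247

10.247


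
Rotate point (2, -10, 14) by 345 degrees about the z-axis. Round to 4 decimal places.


x' = 2*cos(345) - -10*sin(345) = -0.6563
y' = 2*sin(345) + -10*cos(345) = -10.1769
z' = 14

(-0.6563, -10.1769, 14)


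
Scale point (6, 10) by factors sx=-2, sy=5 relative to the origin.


Scaling: (x*sx, y*sy) = (6*-2, 10*5) = (-12, 50)

(-12, 50)


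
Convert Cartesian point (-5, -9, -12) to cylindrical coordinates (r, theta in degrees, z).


r = sqrt((-5)^2 + (-9)^2) = 10.2956
theta = atan2(-9, -5) = 240.9454 deg
z = -12

r = 10.2956, theta = 240.9454 deg, z = -12


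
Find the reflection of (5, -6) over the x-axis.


Reflection across x-axis: (x, y) -> (x, -y)
(5, -6) -> (5, 6)

(5, 6)


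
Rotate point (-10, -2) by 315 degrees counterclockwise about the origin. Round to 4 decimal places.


x' = -10*cos(315) - -2*sin(315) = -8.4853
y' = -10*sin(315) + -2*cos(315) = 5.6569

(-8.4853, 5.6569)


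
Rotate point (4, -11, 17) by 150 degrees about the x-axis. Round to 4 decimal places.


x' = 4
y' = -11*cos(150) - 17*sin(150) = 1.0263
z' = -11*sin(150) + 17*cos(150) = -20.2224

(4, 1.0263, -20.2224)


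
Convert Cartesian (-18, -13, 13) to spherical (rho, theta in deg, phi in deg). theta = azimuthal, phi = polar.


rho = sqrt((-18)^2 + (-13)^2 + 13^2) = 25.7294
theta = atan2(-13, -18) = 215.8377 deg
phi = acos(13/25.7294) = 59.6514 deg

rho = 25.7294, theta = 215.8377 deg, phi = 59.6514 deg


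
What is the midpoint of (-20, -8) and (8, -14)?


Midpoint = ((-20+8)/2, (-8+-14)/2) = (-6, -11)

(-6, -11)


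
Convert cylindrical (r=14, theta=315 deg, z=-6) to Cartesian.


x = 14 * cos(315) = 9.8995
y = 14 * sin(315) = -9.8995
z = -6

(9.8995, -9.8995, -6)


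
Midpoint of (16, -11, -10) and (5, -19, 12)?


Midpoint = ((16+5)/2, (-11+-19)/2, (-10+12)/2) = (10.5, -15, 1)

(10.5, -15, 1)


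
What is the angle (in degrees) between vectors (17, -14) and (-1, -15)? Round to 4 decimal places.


dot = 17*-1 + -14*-15 = 193
|u| = 22.0227, |v| = 15.0333
cos(angle) = 0.583
angle = 54.3416 degrees

54.3416 degrees


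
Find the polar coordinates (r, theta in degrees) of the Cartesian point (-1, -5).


r = sqrt((-1)^2 + (-5)^2) = 5.099
theta = atan2(-5, -1) = 258.6901 degrees

r = 5.099, theta = 258.6901 degrees


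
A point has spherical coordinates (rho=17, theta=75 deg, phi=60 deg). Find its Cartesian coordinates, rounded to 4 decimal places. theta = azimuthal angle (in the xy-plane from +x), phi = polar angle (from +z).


x = 17 * sin(60) * cos(75) = 3.8104
y = 17 * sin(60) * sin(75) = 14.2208
z = 17 * cos(60) = 8.5

(3.8104, 14.2208, 8.5)


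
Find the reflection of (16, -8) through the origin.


Reflection through origin: (x, y) -> (-x, -y)
(16, -8) -> (-16, 8)

(-16, 8)


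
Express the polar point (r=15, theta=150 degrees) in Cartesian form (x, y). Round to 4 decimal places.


x = 15 * cos(150) = -12.9904
y = 15 * sin(150) = 7.5

(-12.9904, 7.5)


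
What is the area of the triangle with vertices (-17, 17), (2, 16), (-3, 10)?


Area = |x1(y2-y3) + x2(y3-y1) + x3(y1-y2)| / 2
= |-17*(16-10) + 2*(10-17) + -3*(17-16)| / 2
= 59.5

59.5


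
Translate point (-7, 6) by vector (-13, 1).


Translation: (x+dx, y+dy) = (-7+-13, 6+1) = (-20, 7)

(-20, 7)


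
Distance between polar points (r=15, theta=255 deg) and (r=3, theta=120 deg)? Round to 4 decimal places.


d = sqrt(r1^2 + r2^2 - 2*r1*r2*cos(t2-t1))
d = sqrt(15^2 + 3^2 - 2*15*3*cos(120-255)) = 17.2522

17.2522


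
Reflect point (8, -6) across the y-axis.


Reflection across y-axis: (x, y) -> (-x, y)
(8, -6) -> (-8, -6)

(-8, -6)


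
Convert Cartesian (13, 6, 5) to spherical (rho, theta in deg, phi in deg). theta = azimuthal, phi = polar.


rho = sqrt(13^2 + 6^2 + 5^2) = 15.1658
theta = atan2(6, 13) = 24.7751 deg
phi = acos(5/15.1658) = 70.75 deg

rho = 15.1658, theta = 24.7751 deg, phi = 70.75 deg


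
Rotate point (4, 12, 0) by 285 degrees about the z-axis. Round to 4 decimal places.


x' = 4*cos(285) - 12*sin(285) = 12.6264
y' = 4*sin(285) + 12*cos(285) = -0.7579
z' = 0

(12.6264, -0.7579, 0)


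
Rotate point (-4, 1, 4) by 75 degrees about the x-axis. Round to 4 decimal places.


x' = -4
y' = 1*cos(75) - 4*sin(75) = -3.6049
z' = 1*sin(75) + 4*cos(75) = 2.0012

(-4, -3.6049, 2.0012)


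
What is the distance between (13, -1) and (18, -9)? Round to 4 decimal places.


d = sqrt((18-13)^2 + (-9--1)^2) = 9.434

9.434


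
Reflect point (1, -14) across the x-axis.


Reflection across x-axis: (x, y) -> (x, -y)
(1, -14) -> (1, 14)

(1, 14)


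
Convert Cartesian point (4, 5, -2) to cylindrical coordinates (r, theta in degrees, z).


r = sqrt(4^2 + 5^2) = 6.4031
theta = atan2(5, 4) = 51.3402 deg
z = -2

r = 6.4031, theta = 51.3402 deg, z = -2


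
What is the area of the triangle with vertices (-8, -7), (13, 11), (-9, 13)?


Area = |x1(y2-y3) + x2(y3-y1) + x3(y1-y2)| / 2
= |-8*(11-13) + 13*(13--7) + -9*(-7-11)| / 2
= 219

219


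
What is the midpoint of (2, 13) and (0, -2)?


Midpoint = ((2+0)/2, (13+-2)/2) = (1, 5.5)

(1, 5.5)


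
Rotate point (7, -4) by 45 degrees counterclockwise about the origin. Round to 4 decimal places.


x' = 7*cos(45) - -4*sin(45) = 7.7782
y' = 7*sin(45) + -4*cos(45) = 2.1213

(7.7782, 2.1213)


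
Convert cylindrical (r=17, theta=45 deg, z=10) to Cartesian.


x = 17 * cos(45) = 12.0208
y = 17 * sin(45) = 12.0208
z = 10

(12.0208, 12.0208, 10)


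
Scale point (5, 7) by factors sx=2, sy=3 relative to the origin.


Scaling: (x*sx, y*sy) = (5*2, 7*3) = (10, 21)

(10, 21)


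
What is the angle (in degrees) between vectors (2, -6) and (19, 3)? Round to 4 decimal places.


dot = 2*19 + -6*3 = 20
|u| = 6.3246, |v| = 19.2354
cos(angle) = 0.1644
angle = 80.5377 degrees

80.5377 degrees


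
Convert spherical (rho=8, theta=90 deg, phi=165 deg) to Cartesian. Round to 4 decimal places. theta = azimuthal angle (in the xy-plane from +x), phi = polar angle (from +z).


x = 8 * sin(165) * cos(90) = 0
y = 8 * sin(165) * sin(90) = 2.0706
z = 8 * cos(165) = -7.7274

(0, 2.0706, -7.7274)


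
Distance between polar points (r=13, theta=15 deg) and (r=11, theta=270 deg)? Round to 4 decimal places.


d = sqrt(r1^2 + r2^2 - 2*r1*r2*cos(t2-t1))
d = sqrt(13^2 + 11^2 - 2*13*11*cos(270-15)) = 19.0794

19.0794


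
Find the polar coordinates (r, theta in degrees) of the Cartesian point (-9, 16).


r = sqrt((-9)^2 + 16^2) = 18.3576
theta = atan2(16, -9) = 119.3578 degrees

r = 18.3576, theta = 119.3578 degrees


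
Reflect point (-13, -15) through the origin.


Reflection through origin: (x, y) -> (-x, -y)
(-13, -15) -> (13, 15)

(13, 15)


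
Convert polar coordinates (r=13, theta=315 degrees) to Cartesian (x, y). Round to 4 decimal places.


x = 13 * cos(315) = 9.1924
y = 13 * sin(315) = -9.1924

(9.1924, -9.1924)


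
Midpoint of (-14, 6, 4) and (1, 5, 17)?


Midpoint = ((-14+1)/2, (6+5)/2, (4+17)/2) = (-6.5, 5.5, 10.5)

(-6.5, 5.5, 10.5)


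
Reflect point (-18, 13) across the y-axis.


Reflection across y-axis: (x, y) -> (-x, y)
(-18, 13) -> (18, 13)

(18, 13)


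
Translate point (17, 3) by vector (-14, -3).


Translation: (x+dx, y+dy) = (17+-14, 3+-3) = (3, 0)

(3, 0)


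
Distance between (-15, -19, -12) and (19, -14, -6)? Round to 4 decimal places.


d = sqrt((19--15)^2 + (-14--19)^2 + (-6--12)^2) = 34.8855

34.8855


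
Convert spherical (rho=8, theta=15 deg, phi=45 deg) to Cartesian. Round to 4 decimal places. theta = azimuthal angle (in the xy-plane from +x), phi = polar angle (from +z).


x = 8 * sin(45) * cos(15) = 5.4641
y = 8 * sin(45) * sin(15) = 1.4641
z = 8 * cos(45) = 5.6569

(5.4641, 1.4641, 5.6569)


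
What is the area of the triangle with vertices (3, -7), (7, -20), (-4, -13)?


Area = |x1(y2-y3) + x2(y3-y1) + x3(y1-y2)| / 2
= |3*(-20--13) + 7*(-13--7) + -4*(-7--20)| / 2
= 57.5

57.5


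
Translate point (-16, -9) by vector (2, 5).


Translation: (x+dx, y+dy) = (-16+2, -9+5) = (-14, -4)

(-14, -4)


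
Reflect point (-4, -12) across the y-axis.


Reflection across y-axis: (x, y) -> (-x, y)
(-4, -12) -> (4, -12)

(4, -12)


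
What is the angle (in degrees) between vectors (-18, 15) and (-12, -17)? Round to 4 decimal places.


dot = -18*-12 + 15*-17 = -39
|u| = 23.4307, |v| = 20.8087
cos(angle) = -0.08
angle = 94.588 degrees

94.588 degrees


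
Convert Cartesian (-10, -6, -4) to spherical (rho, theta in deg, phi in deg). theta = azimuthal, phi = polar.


rho = sqrt((-10)^2 + (-6)^2 + (-4)^2) = 12.3288
theta = atan2(-6, -10) = 210.9638 deg
phi = acos(-4/12.3288) = 108.9318 deg

rho = 12.3288, theta = 210.9638 deg, phi = 108.9318 deg


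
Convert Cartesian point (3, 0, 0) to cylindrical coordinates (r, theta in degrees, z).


r = sqrt(3^2 + 0^2) = 3
theta = atan2(0, 3) = 0 deg
z = 0

r = 3, theta = 0 deg, z = 0


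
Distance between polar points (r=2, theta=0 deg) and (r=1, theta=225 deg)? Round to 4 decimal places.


d = sqrt(r1^2 + r2^2 - 2*r1*r2*cos(t2-t1))
d = sqrt(2^2 + 1^2 - 2*2*1*cos(225-0)) = 2.7979

2.7979


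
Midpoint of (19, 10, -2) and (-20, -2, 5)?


Midpoint = ((19+-20)/2, (10+-2)/2, (-2+5)/2) = (-0.5, 4, 1.5)

(-0.5, 4, 1.5)


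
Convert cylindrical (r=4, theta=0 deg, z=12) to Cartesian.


x = 4 * cos(0) = 4
y = 4 * sin(0) = 0
z = 12

(4, 0, 12)


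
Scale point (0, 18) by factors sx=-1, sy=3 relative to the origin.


Scaling: (x*sx, y*sy) = (0*-1, 18*3) = (0, 54)

(0, 54)


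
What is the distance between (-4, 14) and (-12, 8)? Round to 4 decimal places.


d = sqrt((-12--4)^2 + (8-14)^2) = 10

10


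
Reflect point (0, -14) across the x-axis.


Reflection across x-axis: (x, y) -> (x, -y)
(0, -14) -> (0, 14)

(0, 14)


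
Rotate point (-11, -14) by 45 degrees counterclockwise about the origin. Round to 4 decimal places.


x' = -11*cos(45) - -14*sin(45) = 2.1213
y' = -11*sin(45) + -14*cos(45) = -17.6777

(2.1213, -17.6777)


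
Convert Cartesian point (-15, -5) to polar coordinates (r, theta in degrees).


r = sqrt((-15)^2 + (-5)^2) = 15.8114
theta = atan2(-5, -15) = 198.4349 degrees

r = 15.8114, theta = 198.4349 degrees


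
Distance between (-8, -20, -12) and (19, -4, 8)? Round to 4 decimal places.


d = sqrt((19--8)^2 + (-4--20)^2 + (8--12)^2) = 37.2156

37.2156


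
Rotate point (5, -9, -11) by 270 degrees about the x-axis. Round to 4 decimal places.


x' = 5
y' = -9*cos(270) - -11*sin(270) = -11
z' = -9*sin(270) + -11*cos(270) = 9

(5, -11, 9)


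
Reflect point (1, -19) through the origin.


Reflection through origin: (x, y) -> (-x, -y)
(1, -19) -> (-1, 19)

(-1, 19)


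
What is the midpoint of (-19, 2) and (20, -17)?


Midpoint = ((-19+20)/2, (2+-17)/2) = (0.5, -7.5)

(0.5, -7.5)


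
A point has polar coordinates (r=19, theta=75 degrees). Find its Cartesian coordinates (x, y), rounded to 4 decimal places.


x = 19 * cos(75) = 4.9176
y = 19 * sin(75) = 18.3526

(4.9176, 18.3526)


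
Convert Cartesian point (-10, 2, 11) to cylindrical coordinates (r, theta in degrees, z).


r = sqrt((-10)^2 + 2^2) = 10.198
theta = atan2(2, -10) = 168.6901 deg
z = 11

r = 10.198, theta = 168.6901 deg, z = 11


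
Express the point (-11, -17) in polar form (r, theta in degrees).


r = sqrt((-11)^2 + (-17)^2) = 20.2485
theta = atan2(-17, -11) = 237.0948 degrees

r = 20.2485, theta = 237.0948 degrees


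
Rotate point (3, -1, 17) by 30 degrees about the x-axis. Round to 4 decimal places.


x' = 3
y' = -1*cos(30) - 17*sin(30) = -9.366
z' = -1*sin(30) + 17*cos(30) = 14.2224

(3, -9.366, 14.2224)


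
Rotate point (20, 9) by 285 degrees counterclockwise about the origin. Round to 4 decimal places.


x' = 20*cos(285) - 9*sin(285) = 13.8697
y' = 20*sin(285) + 9*cos(285) = -16.9891

(13.8697, -16.9891)


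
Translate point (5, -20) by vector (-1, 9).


Translation: (x+dx, y+dy) = (5+-1, -20+9) = (4, -11)

(4, -11)


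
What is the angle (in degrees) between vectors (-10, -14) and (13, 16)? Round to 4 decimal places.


dot = -10*13 + -14*16 = -354
|u| = 17.2047, |v| = 20.6155
cos(angle) = -0.9981
angle = 176.4438 degrees

176.4438 degrees


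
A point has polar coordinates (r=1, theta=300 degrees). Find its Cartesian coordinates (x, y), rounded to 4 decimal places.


x = 1 * cos(300) = 0.5
y = 1 * sin(300) = -0.866

(0.5, -0.866)


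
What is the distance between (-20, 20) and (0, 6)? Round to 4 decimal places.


d = sqrt((0--20)^2 + (6-20)^2) = 24.4131

24.4131


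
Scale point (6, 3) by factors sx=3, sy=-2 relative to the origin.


Scaling: (x*sx, y*sy) = (6*3, 3*-2) = (18, -6)

(18, -6)


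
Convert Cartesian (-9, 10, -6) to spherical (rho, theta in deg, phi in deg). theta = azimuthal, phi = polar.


rho = sqrt((-9)^2 + 10^2 + (-6)^2) = 14.7309
theta = atan2(10, -9) = 131.9872 deg
phi = acos(-6/14.7309) = 114.0357 deg

rho = 14.7309, theta = 131.9872 deg, phi = 114.0357 deg


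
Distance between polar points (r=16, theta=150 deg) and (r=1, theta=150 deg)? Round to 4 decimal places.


d = sqrt(r1^2 + r2^2 - 2*r1*r2*cos(t2-t1))
d = sqrt(16^2 + 1^2 - 2*16*1*cos(150-150)) = 15

15


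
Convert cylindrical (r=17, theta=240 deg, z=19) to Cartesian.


x = 17 * cos(240) = -8.5
y = 17 * sin(240) = -14.7224
z = 19

(-8.5, -14.7224, 19)


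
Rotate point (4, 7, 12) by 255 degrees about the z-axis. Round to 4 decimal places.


x' = 4*cos(255) - 7*sin(255) = 5.7262
y' = 4*sin(255) + 7*cos(255) = -5.6754
z' = 12

(5.7262, -5.6754, 12)


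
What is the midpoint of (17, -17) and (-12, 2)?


Midpoint = ((17+-12)/2, (-17+2)/2) = (2.5, -7.5)

(2.5, -7.5)


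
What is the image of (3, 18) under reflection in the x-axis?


Reflection across x-axis: (x, y) -> (x, -y)
(3, 18) -> (3, -18)

(3, -18)


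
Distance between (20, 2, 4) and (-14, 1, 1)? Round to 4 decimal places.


d = sqrt((-14-20)^2 + (1-2)^2 + (1-4)^2) = 34.1467

34.1467


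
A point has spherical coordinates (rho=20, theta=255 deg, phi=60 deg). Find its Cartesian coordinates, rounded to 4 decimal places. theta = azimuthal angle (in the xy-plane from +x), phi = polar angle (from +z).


x = 20 * sin(60) * cos(255) = -4.4829
y = 20 * sin(60) * sin(255) = -16.7303
z = 20 * cos(60) = 10

(-4.4829, -16.7303, 10)


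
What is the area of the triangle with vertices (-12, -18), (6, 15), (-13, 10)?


Area = |x1(y2-y3) + x2(y3-y1) + x3(y1-y2)| / 2
= |-12*(15-10) + 6*(10--18) + -13*(-18-15)| / 2
= 268.5

268.5


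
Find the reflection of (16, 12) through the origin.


Reflection through origin: (x, y) -> (-x, -y)
(16, 12) -> (-16, -12)

(-16, -12)


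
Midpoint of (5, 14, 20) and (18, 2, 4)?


Midpoint = ((5+18)/2, (14+2)/2, (20+4)/2) = (11.5, 8, 12)

(11.5, 8, 12)


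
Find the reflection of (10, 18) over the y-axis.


Reflection across y-axis: (x, y) -> (-x, y)
(10, 18) -> (-10, 18)

(-10, 18)


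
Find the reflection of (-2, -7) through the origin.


Reflection through origin: (x, y) -> (-x, -y)
(-2, -7) -> (2, 7)

(2, 7)


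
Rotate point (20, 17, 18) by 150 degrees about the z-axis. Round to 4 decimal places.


x' = 20*cos(150) - 17*sin(150) = -25.8205
y' = 20*sin(150) + 17*cos(150) = -4.7224
z' = 18

(-25.8205, -4.7224, 18)


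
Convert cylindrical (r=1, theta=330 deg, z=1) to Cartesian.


x = 1 * cos(330) = 0.866
y = 1 * sin(330) = -0.5
z = 1

(0.866, -0.5, 1)


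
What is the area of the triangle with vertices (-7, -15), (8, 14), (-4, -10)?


Area = |x1(y2-y3) + x2(y3-y1) + x3(y1-y2)| / 2
= |-7*(14--10) + 8*(-10--15) + -4*(-15-14)| / 2
= 6

6


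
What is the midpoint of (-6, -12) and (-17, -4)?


Midpoint = ((-6+-17)/2, (-12+-4)/2) = (-11.5, -8)

(-11.5, -8)


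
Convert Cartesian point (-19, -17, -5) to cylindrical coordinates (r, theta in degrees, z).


r = sqrt((-19)^2 + (-17)^2) = 25.4951
theta = atan2(-17, -19) = 221.8202 deg
z = -5

r = 25.4951, theta = 221.8202 deg, z = -5


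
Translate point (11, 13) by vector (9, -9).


Translation: (x+dx, y+dy) = (11+9, 13+-9) = (20, 4)

(20, 4)


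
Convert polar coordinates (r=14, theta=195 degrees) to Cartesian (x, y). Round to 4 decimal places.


x = 14 * cos(195) = -13.523
y = 14 * sin(195) = -3.6235

(-13.523, -3.6235)


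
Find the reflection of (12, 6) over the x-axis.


Reflection across x-axis: (x, y) -> (x, -y)
(12, 6) -> (12, -6)

(12, -6)


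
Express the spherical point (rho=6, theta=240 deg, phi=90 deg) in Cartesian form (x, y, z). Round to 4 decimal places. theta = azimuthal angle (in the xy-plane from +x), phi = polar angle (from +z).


x = 6 * sin(90) * cos(240) = -3
y = 6 * sin(90) * sin(240) = -5.1962
z = 6 * cos(90) = 0

(-3, -5.1962, 0)


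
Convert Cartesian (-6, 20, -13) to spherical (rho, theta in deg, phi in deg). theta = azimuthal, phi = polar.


rho = sqrt((-6)^2 + 20^2 + (-13)^2) = 24.5967
theta = atan2(20, -6) = 106.6992 deg
phi = acos(-13/24.5967) = 121.9059 deg

rho = 24.5967, theta = 106.6992 deg, phi = 121.9059 deg


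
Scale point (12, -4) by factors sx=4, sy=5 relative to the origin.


Scaling: (x*sx, y*sy) = (12*4, -4*5) = (48, -20)

(48, -20)


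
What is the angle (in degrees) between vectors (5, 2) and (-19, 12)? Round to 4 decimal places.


dot = 5*-19 + 2*12 = -71
|u| = 5.3852, |v| = 22.4722
cos(angle) = -0.5867
angle = 125.9229 degrees

125.9229 degrees


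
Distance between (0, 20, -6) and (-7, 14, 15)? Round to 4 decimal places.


d = sqrt((-7-0)^2 + (14-20)^2 + (15--6)^2) = 22.9347

22.9347


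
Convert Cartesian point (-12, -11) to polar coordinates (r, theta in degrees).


r = sqrt((-12)^2 + (-11)^2) = 16.2788
theta = atan2(-11, -12) = 222.5104 degrees

r = 16.2788, theta = 222.5104 degrees


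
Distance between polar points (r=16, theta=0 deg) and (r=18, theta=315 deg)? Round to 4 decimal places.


d = sqrt(r1^2 + r2^2 - 2*r1*r2*cos(t2-t1))
d = sqrt(16^2 + 18^2 - 2*16*18*cos(315-0)) = 13.1418

13.1418


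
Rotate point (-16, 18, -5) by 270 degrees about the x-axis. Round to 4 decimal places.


x' = -16
y' = 18*cos(270) - -5*sin(270) = -5
z' = 18*sin(270) + -5*cos(270) = -18

(-16, -5, -18)


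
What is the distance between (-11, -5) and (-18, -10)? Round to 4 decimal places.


d = sqrt((-18--11)^2 + (-10--5)^2) = 8.6023

8.6023


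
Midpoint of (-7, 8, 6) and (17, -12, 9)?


Midpoint = ((-7+17)/2, (8+-12)/2, (6+9)/2) = (5, -2, 7.5)

(5, -2, 7.5)


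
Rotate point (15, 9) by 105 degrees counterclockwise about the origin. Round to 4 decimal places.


x' = 15*cos(105) - 9*sin(105) = -12.5756
y' = 15*sin(105) + 9*cos(105) = 12.1595

(-12.5756, 12.1595)


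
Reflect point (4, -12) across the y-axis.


Reflection across y-axis: (x, y) -> (-x, y)
(4, -12) -> (-4, -12)

(-4, -12)


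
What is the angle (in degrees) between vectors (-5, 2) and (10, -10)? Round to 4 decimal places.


dot = -5*10 + 2*-10 = -70
|u| = 5.3852, |v| = 14.1421
cos(angle) = -0.9191
angle = 156.8014 degrees

156.8014 degrees


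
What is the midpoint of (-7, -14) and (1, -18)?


Midpoint = ((-7+1)/2, (-14+-18)/2) = (-3, -16)

(-3, -16)


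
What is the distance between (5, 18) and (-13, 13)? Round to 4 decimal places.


d = sqrt((-13-5)^2 + (13-18)^2) = 18.6815

18.6815


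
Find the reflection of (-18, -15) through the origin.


Reflection through origin: (x, y) -> (-x, -y)
(-18, -15) -> (18, 15)

(18, 15)


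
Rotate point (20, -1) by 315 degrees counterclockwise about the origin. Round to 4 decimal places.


x' = 20*cos(315) - -1*sin(315) = 13.435
y' = 20*sin(315) + -1*cos(315) = -14.8492

(13.435, -14.8492)


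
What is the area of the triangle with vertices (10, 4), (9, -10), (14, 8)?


Area = |x1(y2-y3) + x2(y3-y1) + x3(y1-y2)| / 2
= |10*(-10-8) + 9*(8-4) + 14*(4--10)| / 2
= 26

26


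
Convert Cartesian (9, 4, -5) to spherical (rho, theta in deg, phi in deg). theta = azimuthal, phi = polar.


rho = sqrt(9^2 + 4^2 + (-5)^2) = 11.0454
theta = atan2(4, 9) = 23.9625 deg
phi = acos(-5/11.0454) = 116.9157 deg

rho = 11.0454, theta = 23.9625 deg, phi = 116.9157 deg


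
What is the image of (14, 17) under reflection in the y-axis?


Reflection across y-axis: (x, y) -> (-x, y)
(14, 17) -> (-14, 17)

(-14, 17)


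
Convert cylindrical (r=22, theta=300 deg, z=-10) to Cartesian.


x = 22 * cos(300) = 11
y = 22 * sin(300) = -19.0526
z = -10

(11, -19.0526, -10)


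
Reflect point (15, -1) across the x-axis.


Reflection across x-axis: (x, y) -> (x, -y)
(15, -1) -> (15, 1)

(15, 1)


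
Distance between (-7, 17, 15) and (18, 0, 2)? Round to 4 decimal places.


d = sqrt((18--7)^2 + (0-17)^2 + (2-15)^2) = 32.909

32.909


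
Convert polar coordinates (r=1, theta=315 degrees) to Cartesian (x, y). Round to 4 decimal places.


x = 1 * cos(315) = 0.7071
y = 1 * sin(315) = -0.7071

(0.7071, -0.7071)


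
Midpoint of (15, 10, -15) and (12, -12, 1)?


Midpoint = ((15+12)/2, (10+-12)/2, (-15+1)/2) = (13.5, -1, -7)

(13.5, -1, -7)


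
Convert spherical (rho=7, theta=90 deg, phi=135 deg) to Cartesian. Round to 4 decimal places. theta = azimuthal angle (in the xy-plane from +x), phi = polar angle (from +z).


x = 7 * sin(135) * cos(90) = 0
y = 7 * sin(135) * sin(90) = 4.9497
z = 7 * cos(135) = -4.9497

(0, 4.9497, -4.9497)


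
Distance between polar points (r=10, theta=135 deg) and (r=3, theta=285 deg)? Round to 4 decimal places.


d = sqrt(r1^2 + r2^2 - 2*r1*r2*cos(t2-t1))
d = sqrt(10^2 + 3^2 - 2*10*3*cos(285-135)) = 12.6871

12.6871


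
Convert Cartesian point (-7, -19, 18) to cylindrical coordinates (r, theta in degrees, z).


r = sqrt((-7)^2 + (-19)^2) = 20.2485
theta = atan2(-19, -7) = 249.7751 deg
z = 18

r = 20.2485, theta = 249.7751 deg, z = 18


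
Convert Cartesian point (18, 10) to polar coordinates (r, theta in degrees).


r = sqrt(18^2 + 10^2) = 20.5913
theta = atan2(10, 18) = 29.0546 degrees

r = 20.5913, theta = 29.0546 degrees


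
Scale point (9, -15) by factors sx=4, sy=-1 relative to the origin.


Scaling: (x*sx, y*sy) = (9*4, -15*-1) = (36, 15)

(36, 15)


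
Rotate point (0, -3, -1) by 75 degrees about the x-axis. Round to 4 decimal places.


x' = 0
y' = -3*cos(75) - -1*sin(75) = 0.1895
z' = -3*sin(75) + -1*cos(75) = -3.1566

(0, 0.1895, -3.1566)


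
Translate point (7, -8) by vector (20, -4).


Translation: (x+dx, y+dy) = (7+20, -8+-4) = (27, -12)

(27, -12)


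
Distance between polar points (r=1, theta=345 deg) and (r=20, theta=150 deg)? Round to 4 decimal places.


d = sqrt(r1^2 + r2^2 - 2*r1*r2*cos(t2-t1))
d = sqrt(1^2 + 20^2 - 2*1*20*cos(150-345)) = 20.9675

20.9675


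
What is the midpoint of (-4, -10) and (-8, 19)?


Midpoint = ((-4+-8)/2, (-10+19)/2) = (-6, 4.5)

(-6, 4.5)


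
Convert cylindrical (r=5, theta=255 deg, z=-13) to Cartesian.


x = 5 * cos(255) = -1.2941
y = 5 * sin(255) = -4.8296
z = -13

(-1.2941, -4.8296, -13)


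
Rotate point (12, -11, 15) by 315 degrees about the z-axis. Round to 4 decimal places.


x' = 12*cos(315) - -11*sin(315) = 0.7071
y' = 12*sin(315) + -11*cos(315) = -16.2635
z' = 15

(0.7071, -16.2635, 15)


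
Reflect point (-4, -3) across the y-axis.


Reflection across y-axis: (x, y) -> (-x, y)
(-4, -3) -> (4, -3)

(4, -3)


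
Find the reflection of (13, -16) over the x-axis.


Reflection across x-axis: (x, y) -> (x, -y)
(13, -16) -> (13, 16)

(13, 16)


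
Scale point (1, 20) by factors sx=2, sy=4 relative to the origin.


Scaling: (x*sx, y*sy) = (1*2, 20*4) = (2, 80)

(2, 80)


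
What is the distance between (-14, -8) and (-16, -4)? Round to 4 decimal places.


d = sqrt((-16--14)^2 + (-4--8)^2) = 4.4721

4.4721


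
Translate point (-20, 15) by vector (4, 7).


Translation: (x+dx, y+dy) = (-20+4, 15+7) = (-16, 22)

(-16, 22)


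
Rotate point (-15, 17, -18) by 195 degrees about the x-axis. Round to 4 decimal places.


x' = -15
y' = 17*cos(195) - -18*sin(195) = -21.0795
z' = 17*sin(195) + -18*cos(195) = 12.9867

(-15, -21.0795, 12.9867)


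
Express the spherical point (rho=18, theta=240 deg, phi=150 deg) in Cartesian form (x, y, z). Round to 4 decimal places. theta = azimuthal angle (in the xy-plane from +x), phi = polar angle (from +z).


x = 18 * sin(150) * cos(240) = -4.5
y = 18 * sin(150) * sin(240) = -7.7942
z = 18 * cos(150) = -15.5885

(-4.5, -7.7942, -15.5885)


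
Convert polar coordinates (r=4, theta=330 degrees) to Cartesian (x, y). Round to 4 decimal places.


x = 4 * cos(330) = 3.4641
y = 4 * sin(330) = -2

(3.4641, -2)


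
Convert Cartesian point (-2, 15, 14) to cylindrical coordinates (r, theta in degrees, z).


r = sqrt((-2)^2 + 15^2) = 15.1327
theta = atan2(15, -2) = 97.5946 deg
z = 14

r = 15.1327, theta = 97.5946 deg, z = 14


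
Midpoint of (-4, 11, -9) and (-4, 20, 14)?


Midpoint = ((-4+-4)/2, (11+20)/2, (-9+14)/2) = (-4, 15.5, 2.5)

(-4, 15.5, 2.5)


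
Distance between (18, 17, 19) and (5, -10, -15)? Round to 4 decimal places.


d = sqrt((5-18)^2 + (-10-17)^2 + (-15-19)^2) = 45.3211

45.3211


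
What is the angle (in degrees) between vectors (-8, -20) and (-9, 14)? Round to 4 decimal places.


dot = -8*-9 + -20*14 = -208
|u| = 21.5407, |v| = 16.6433
cos(angle) = -0.5802
angle = 125.4634 degrees

125.4634 degrees


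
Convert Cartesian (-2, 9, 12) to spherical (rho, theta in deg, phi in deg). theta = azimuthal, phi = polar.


rho = sqrt((-2)^2 + 9^2 + 12^2) = 15.1327
theta = atan2(9, -2) = 102.5288 deg
phi = acos(12/15.1327) = 37.5349 deg

rho = 15.1327, theta = 102.5288 deg, phi = 37.5349 deg


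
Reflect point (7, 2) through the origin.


Reflection through origin: (x, y) -> (-x, -y)
(7, 2) -> (-7, -2)

(-7, -2)


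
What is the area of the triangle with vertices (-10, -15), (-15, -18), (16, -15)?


Area = |x1(y2-y3) + x2(y3-y1) + x3(y1-y2)| / 2
= |-10*(-18--15) + -15*(-15--15) + 16*(-15--18)| / 2
= 39

39


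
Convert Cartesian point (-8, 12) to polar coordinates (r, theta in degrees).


r = sqrt((-8)^2 + 12^2) = 14.4222
theta = atan2(12, -8) = 123.6901 degrees

r = 14.4222, theta = 123.6901 degrees


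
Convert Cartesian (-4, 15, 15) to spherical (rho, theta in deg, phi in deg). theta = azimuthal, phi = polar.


rho = sqrt((-4)^2 + 15^2 + 15^2) = 21.587
theta = atan2(15, -4) = 104.9314 deg
phi = acos(15/21.587) = 45.9838 deg

rho = 21.587, theta = 104.9314 deg, phi = 45.9838 deg


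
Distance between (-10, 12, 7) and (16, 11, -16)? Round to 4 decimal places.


d = sqrt((16--10)^2 + (11-12)^2 + (-16-7)^2) = 34.7275

34.7275


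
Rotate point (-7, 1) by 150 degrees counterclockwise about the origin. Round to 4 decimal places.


x' = -7*cos(150) - 1*sin(150) = 5.5622
y' = -7*sin(150) + 1*cos(150) = -4.366

(5.5622, -4.366)


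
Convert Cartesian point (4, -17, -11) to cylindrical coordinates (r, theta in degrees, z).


r = sqrt(4^2 + (-17)^2) = 17.4642
theta = atan2(-17, 4) = 283.2405 deg
z = -11

r = 17.4642, theta = 283.2405 deg, z = -11


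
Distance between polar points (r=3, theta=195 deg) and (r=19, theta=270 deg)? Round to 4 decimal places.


d = sqrt(r1^2 + r2^2 - 2*r1*r2*cos(t2-t1))
d = sqrt(3^2 + 19^2 - 2*3*19*cos(270-195)) = 18.4525

18.4525


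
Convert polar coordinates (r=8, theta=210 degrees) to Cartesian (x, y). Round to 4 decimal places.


x = 8 * cos(210) = -6.9282
y = 8 * sin(210) = -4

(-6.9282, -4)


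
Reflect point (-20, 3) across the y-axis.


Reflection across y-axis: (x, y) -> (-x, y)
(-20, 3) -> (20, 3)

(20, 3)


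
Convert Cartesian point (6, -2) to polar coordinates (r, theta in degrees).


r = sqrt(6^2 + (-2)^2) = 6.3246
theta = atan2(-2, 6) = 341.5651 degrees

r = 6.3246, theta = 341.5651 degrees


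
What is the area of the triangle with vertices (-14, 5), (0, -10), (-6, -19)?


Area = |x1(y2-y3) + x2(y3-y1) + x3(y1-y2)| / 2
= |-14*(-10--19) + 0*(-19-5) + -6*(5--10)| / 2
= 108

108


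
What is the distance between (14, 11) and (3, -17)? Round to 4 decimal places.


d = sqrt((3-14)^2 + (-17-11)^2) = 30.0832

30.0832


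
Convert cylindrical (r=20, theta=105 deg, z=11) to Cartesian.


x = 20 * cos(105) = -5.1764
y = 20 * sin(105) = 19.3185
z = 11

(-5.1764, 19.3185, 11)


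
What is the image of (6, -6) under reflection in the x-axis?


Reflection across x-axis: (x, y) -> (x, -y)
(6, -6) -> (6, 6)

(6, 6)


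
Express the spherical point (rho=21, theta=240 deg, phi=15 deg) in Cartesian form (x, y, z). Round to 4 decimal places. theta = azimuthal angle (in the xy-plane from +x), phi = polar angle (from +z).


x = 21 * sin(15) * cos(240) = -2.7176
y = 21 * sin(15) * sin(240) = -4.707
z = 21 * cos(15) = 20.2844

(-2.7176, -4.707, 20.2844)


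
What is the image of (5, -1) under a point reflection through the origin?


Reflection through origin: (x, y) -> (-x, -y)
(5, -1) -> (-5, 1)

(-5, 1)


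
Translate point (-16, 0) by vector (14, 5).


Translation: (x+dx, y+dy) = (-16+14, 0+5) = (-2, 5)

(-2, 5)


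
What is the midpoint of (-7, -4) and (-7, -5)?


Midpoint = ((-7+-7)/2, (-4+-5)/2) = (-7, -4.5)

(-7, -4.5)


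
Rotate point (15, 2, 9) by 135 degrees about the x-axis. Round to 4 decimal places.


x' = 15
y' = 2*cos(135) - 9*sin(135) = -7.7782
z' = 2*sin(135) + 9*cos(135) = -4.9497

(15, -7.7782, -4.9497)


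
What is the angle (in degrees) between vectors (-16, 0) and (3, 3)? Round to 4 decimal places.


dot = -16*3 + 0*3 = -48
|u| = 16, |v| = 4.2426
cos(angle) = -0.7071
angle = 135 degrees

135 degrees


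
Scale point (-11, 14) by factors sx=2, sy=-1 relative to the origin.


Scaling: (x*sx, y*sy) = (-11*2, 14*-1) = (-22, -14)

(-22, -14)


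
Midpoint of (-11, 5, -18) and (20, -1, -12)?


Midpoint = ((-11+20)/2, (5+-1)/2, (-18+-12)/2) = (4.5, 2, -15)

(4.5, 2, -15)


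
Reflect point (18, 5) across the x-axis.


Reflection across x-axis: (x, y) -> (x, -y)
(18, 5) -> (18, -5)

(18, -5)


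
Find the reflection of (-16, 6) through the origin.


Reflection through origin: (x, y) -> (-x, -y)
(-16, 6) -> (16, -6)

(16, -6)


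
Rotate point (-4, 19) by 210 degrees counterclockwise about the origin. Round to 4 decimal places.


x' = -4*cos(210) - 19*sin(210) = 12.9641
y' = -4*sin(210) + 19*cos(210) = -14.4545

(12.9641, -14.4545)


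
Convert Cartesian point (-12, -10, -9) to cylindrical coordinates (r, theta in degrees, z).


r = sqrt((-12)^2 + (-10)^2) = 15.6205
theta = atan2(-10, -12) = 219.8056 deg
z = -9

r = 15.6205, theta = 219.8056 deg, z = -9


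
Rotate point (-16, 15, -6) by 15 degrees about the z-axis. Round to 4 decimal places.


x' = -16*cos(15) - 15*sin(15) = -19.3371
y' = -16*sin(15) + 15*cos(15) = 10.3478
z' = -6

(-19.3371, 10.3478, -6)


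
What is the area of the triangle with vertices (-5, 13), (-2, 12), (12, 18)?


Area = |x1(y2-y3) + x2(y3-y1) + x3(y1-y2)| / 2
= |-5*(12-18) + -2*(18-13) + 12*(13-12)| / 2
= 16

16


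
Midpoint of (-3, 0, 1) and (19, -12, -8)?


Midpoint = ((-3+19)/2, (0+-12)/2, (1+-8)/2) = (8, -6, -3.5)

(8, -6, -3.5)


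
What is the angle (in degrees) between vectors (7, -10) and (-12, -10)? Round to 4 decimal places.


dot = 7*-12 + -10*-10 = 16
|u| = 12.2066, |v| = 15.6205
cos(angle) = 0.0839
angle = 85.1864 degrees

85.1864 degrees


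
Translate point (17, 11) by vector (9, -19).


Translation: (x+dx, y+dy) = (17+9, 11+-19) = (26, -8)

(26, -8)


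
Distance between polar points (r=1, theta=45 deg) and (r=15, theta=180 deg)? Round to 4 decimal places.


d = sqrt(r1^2 + r2^2 - 2*r1*r2*cos(t2-t1))
d = sqrt(1^2 + 15^2 - 2*1*15*cos(180-45)) = 15.723

15.723


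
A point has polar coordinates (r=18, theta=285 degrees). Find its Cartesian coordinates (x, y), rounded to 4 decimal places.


x = 18 * cos(285) = 4.6587
y = 18 * sin(285) = -17.3867

(4.6587, -17.3867)


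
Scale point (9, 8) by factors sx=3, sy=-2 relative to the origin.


Scaling: (x*sx, y*sy) = (9*3, 8*-2) = (27, -16)

(27, -16)


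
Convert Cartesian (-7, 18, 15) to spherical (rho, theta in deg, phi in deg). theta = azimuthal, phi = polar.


rho = sqrt((-7)^2 + 18^2 + 15^2) = 24.454
theta = atan2(18, -7) = 111.2505 deg
phi = acos(15/24.454) = 52.1646 deg

rho = 24.454, theta = 111.2505 deg, phi = 52.1646 deg


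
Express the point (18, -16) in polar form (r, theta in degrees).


r = sqrt(18^2 + (-16)^2) = 24.0832
theta = atan2(-16, 18) = 318.3665 degrees

r = 24.0832, theta = 318.3665 degrees


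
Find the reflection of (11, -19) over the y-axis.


Reflection across y-axis: (x, y) -> (-x, y)
(11, -19) -> (-11, -19)

(-11, -19)


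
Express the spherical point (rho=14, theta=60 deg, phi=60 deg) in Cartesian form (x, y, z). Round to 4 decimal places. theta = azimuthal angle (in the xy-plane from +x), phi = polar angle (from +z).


x = 14 * sin(60) * cos(60) = 6.0622
y = 14 * sin(60) * sin(60) = 10.5
z = 14 * cos(60) = 7

(6.0622, 10.5, 7)


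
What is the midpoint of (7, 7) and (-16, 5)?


Midpoint = ((7+-16)/2, (7+5)/2) = (-4.5, 6)

(-4.5, 6)


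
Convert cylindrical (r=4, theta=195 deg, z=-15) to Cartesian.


x = 4 * cos(195) = -3.8637
y = 4 * sin(195) = -1.0353
z = -15

(-3.8637, -1.0353, -15)


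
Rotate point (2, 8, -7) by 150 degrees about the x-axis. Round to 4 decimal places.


x' = 2
y' = 8*cos(150) - -7*sin(150) = -3.4282
z' = 8*sin(150) + -7*cos(150) = 10.0622

(2, -3.4282, 10.0622)
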